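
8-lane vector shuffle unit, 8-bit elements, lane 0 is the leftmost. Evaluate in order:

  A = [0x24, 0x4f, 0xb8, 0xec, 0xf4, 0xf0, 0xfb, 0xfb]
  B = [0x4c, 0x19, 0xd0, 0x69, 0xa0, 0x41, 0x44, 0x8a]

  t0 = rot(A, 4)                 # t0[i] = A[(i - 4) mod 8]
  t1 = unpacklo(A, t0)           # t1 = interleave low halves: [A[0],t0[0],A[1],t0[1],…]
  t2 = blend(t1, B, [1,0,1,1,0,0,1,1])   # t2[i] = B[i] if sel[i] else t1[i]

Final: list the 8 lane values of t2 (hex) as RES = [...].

→ t0 |f4|f0|fb|fb|24|4f|b8|ec|
→ t1 |24|f4|4f|f0|b8|fb|ec|fb|
→ t2 |4c|f4|d0|69|b8|fb|44|8a|

RES = [0x4c, 0xf4, 0xd0, 0x69, 0xb8, 0xfb, 0x44, 0x8a]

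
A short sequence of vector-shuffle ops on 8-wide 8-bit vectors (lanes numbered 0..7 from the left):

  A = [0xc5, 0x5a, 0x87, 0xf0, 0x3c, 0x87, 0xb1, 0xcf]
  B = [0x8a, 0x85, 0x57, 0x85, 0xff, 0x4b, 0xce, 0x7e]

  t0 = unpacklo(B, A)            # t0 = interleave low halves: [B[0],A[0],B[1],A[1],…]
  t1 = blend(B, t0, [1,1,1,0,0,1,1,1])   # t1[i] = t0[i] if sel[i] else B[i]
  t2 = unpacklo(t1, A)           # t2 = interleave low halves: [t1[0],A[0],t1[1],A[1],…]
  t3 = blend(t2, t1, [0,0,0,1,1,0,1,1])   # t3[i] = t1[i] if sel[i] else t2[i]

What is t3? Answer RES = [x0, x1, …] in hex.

RES = [ 0x8a  0xc5  0xc5  0x85  0xff  0x87  0x85  0xf0 ]

t0 = [0x8a, 0xc5, 0x85, 0x5a, 0x57, 0x87, 0x85, 0xf0]
t1 = [0x8a, 0xc5, 0x85, 0x85, 0xff, 0x87, 0x85, 0xf0]
t2 = [0x8a, 0xc5, 0xc5, 0x5a, 0x85, 0x87, 0x85, 0xf0]
t3 = [0x8a, 0xc5, 0xc5, 0x85, 0xff, 0x87, 0x85, 0xf0]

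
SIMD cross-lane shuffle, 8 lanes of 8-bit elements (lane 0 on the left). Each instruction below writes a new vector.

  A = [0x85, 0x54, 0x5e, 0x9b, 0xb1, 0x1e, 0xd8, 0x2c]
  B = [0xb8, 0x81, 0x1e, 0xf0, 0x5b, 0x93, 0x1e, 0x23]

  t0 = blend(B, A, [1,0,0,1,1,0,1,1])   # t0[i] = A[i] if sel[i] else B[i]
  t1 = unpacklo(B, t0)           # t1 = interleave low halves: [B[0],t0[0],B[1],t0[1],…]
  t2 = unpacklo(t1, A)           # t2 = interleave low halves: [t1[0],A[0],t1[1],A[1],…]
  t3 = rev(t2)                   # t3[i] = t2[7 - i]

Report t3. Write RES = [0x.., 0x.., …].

t0 = [0x85, 0x81, 0x1e, 0x9b, 0xb1, 0x93, 0xd8, 0x2c]
t1 = [0xb8, 0x85, 0x81, 0x81, 0x1e, 0x1e, 0xf0, 0x9b]
t2 = [0xb8, 0x85, 0x85, 0x54, 0x81, 0x5e, 0x81, 0x9b]
t3 = [0x9b, 0x81, 0x5e, 0x81, 0x54, 0x85, 0x85, 0xb8]

RES = [0x9b, 0x81, 0x5e, 0x81, 0x54, 0x85, 0x85, 0xb8]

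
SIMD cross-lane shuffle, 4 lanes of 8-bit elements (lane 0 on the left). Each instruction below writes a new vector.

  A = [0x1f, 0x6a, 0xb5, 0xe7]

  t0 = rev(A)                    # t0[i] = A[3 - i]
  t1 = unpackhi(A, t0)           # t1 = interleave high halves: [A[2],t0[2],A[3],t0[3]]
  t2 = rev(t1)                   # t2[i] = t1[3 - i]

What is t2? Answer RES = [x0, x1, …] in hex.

RES = [0x1f, 0xe7, 0x6a, 0xb5]

t0 = [0xe7, 0xb5, 0x6a, 0x1f]
t1 = [0xb5, 0x6a, 0xe7, 0x1f]
t2 = [0x1f, 0xe7, 0x6a, 0xb5]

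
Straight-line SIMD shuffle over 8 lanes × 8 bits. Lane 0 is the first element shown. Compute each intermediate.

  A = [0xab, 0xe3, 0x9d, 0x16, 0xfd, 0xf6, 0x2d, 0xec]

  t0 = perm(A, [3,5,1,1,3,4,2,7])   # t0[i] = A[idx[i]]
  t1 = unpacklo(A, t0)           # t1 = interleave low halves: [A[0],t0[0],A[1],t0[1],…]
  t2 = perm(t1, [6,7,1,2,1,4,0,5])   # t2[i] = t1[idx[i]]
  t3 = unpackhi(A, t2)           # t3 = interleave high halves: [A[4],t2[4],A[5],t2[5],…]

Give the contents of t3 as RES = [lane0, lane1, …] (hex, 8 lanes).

→ t0 |16|f6|e3|e3|16|fd|9d|ec|
→ t1 |ab|16|e3|f6|9d|e3|16|e3|
→ t2 |16|e3|16|e3|16|9d|ab|e3|
→ t3 |fd|16|f6|9d|2d|ab|ec|e3|

RES = [0xfd, 0x16, 0xf6, 0x9d, 0x2d, 0xab, 0xec, 0xe3]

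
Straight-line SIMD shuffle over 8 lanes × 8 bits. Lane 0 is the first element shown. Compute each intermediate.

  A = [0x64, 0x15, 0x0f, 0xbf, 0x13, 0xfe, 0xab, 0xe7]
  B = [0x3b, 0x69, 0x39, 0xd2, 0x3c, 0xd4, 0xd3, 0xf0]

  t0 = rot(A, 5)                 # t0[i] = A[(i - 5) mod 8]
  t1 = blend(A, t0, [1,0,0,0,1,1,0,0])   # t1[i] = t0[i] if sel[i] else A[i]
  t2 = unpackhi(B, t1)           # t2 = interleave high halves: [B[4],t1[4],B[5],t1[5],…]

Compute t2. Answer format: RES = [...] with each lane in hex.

t0 = [0xbf, 0x13, 0xfe, 0xab, 0xe7, 0x64, 0x15, 0x0f]
t1 = [0xbf, 0x15, 0x0f, 0xbf, 0xe7, 0x64, 0xab, 0xe7]
t2 = [0x3c, 0xe7, 0xd4, 0x64, 0xd3, 0xab, 0xf0, 0xe7]

RES = [ 0x3c  0xe7  0xd4  0x64  0xd3  0xab  0xf0  0xe7 ]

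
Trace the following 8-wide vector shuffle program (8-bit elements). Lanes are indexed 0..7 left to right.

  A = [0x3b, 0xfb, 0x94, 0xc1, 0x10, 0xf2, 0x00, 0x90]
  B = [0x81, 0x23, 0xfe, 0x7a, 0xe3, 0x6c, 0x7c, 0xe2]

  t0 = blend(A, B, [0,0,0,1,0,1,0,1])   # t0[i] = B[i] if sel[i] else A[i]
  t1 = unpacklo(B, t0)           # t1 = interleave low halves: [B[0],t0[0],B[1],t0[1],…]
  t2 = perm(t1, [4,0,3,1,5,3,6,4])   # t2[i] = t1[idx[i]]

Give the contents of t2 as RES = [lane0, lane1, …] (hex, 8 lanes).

RES = [ 0xfe  0x81  0xfb  0x3b  0x94  0xfb  0x7a  0xfe ]

  t0: 3b fb 94 7a 10 6c 00 e2
  t1: 81 3b 23 fb fe 94 7a 7a
  t2: fe 81 fb 3b 94 fb 7a fe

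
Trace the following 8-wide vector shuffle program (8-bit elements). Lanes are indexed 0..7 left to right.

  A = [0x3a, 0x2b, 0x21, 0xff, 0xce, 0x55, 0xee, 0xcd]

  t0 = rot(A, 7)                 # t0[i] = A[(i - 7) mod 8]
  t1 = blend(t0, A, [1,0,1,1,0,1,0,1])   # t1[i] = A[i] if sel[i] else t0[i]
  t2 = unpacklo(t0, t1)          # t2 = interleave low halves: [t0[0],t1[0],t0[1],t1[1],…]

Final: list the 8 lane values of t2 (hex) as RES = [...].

→ t0 |2b|21|ff|ce|55|ee|cd|3a|
→ t1 |3a|21|21|ff|55|55|cd|cd|
→ t2 |2b|3a|21|21|ff|21|ce|ff|

RES = [0x2b, 0x3a, 0x21, 0x21, 0xff, 0x21, 0xce, 0xff]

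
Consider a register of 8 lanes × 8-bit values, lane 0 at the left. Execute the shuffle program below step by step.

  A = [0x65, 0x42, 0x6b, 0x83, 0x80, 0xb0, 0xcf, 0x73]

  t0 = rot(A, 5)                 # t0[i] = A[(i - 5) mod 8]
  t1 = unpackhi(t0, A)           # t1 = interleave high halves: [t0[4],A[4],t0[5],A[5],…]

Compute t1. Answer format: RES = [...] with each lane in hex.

RES = [ 0x73  0x80  0x65  0xb0  0x42  0xcf  0x6b  0x73 ]

→ t0 |83|80|b0|cf|73|65|42|6b|
→ t1 |73|80|65|b0|42|cf|6b|73|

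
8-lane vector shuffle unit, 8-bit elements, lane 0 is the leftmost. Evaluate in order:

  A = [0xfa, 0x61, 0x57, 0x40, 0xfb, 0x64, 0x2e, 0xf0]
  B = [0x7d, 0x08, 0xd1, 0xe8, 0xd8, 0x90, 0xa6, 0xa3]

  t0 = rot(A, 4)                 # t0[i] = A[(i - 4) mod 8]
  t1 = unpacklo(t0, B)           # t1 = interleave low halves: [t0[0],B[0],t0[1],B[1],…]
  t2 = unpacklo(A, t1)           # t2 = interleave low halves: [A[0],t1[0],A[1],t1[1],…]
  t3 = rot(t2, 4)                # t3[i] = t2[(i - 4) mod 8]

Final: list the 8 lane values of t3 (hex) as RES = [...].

RES = [ 0x57  0x64  0x40  0x08  0xfa  0xfb  0x61  0x7d ]

t0 = [0xfb, 0x64, 0x2e, 0xf0, 0xfa, 0x61, 0x57, 0x40]
t1 = [0xfb, 0x7d, 0x64, 0x08, 0x2e, 0xd1, 0xf0, 0xe8]
t2 = [0xfa, 0xfb, 0x61, 0x7d, 0x57, 0x64, 0x40, 0x08]
t3 = [0x57, 0x64, 0x40, 0x08, 0xfa, 0xfb, 0x61, 0x7d]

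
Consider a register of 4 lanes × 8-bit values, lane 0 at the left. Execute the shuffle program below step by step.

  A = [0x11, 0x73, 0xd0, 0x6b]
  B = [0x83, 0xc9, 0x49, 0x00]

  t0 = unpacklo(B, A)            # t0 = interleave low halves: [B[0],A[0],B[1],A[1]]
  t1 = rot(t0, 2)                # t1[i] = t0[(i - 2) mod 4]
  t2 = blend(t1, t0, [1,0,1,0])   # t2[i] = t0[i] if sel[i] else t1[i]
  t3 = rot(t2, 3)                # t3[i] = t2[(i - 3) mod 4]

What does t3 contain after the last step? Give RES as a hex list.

RES = [0x73, 0xc9, 0x11, 0x83]

t0 = [0x83, 0x11, 0xc9, 0x73]
t1 = [0xc9, 0x73, 0x83, 0x11]
t2 = [0x83, 0x73, 0xc9, 0x11]
t3 = [0x73, 0xc9, 0x11, 0x83]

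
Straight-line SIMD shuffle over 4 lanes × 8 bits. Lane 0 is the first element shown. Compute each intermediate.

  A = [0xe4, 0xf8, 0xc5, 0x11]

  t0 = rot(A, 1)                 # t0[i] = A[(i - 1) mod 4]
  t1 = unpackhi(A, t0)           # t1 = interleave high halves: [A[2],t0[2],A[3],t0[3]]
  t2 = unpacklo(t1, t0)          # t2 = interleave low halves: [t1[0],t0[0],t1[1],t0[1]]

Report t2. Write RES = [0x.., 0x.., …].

→ t0 |11|e4|f8|c5|
→ t1 |c5|f8|11|c5|
→ t2 |c5|11|f8|e4|

RES = [0xc5, 0x11, 0xf8, 0xe4]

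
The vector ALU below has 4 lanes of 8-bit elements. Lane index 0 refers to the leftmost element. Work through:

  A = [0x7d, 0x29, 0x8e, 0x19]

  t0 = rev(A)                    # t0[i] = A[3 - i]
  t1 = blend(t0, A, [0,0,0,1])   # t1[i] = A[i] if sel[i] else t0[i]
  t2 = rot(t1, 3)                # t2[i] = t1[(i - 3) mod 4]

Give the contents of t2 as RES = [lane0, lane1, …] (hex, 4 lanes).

RES = [0x8e, 0x29, 0x19, 0x19]

  t0: 19 8e 29 7d
  t1: 19 8e 29 19
  t2: 8e 29 19 19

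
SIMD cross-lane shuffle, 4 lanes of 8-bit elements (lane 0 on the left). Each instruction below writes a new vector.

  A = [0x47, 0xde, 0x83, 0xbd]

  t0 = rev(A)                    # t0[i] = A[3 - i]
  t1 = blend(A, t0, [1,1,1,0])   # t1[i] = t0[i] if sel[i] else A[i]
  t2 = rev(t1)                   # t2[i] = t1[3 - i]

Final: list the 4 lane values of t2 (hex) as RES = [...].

RES = [ 0xbd  0xde  0x83  0xbd ]

→ t0 |bd|83|de|47|
→ t1 |bd|83|de|bd|
→ t2 |bd|de|83|bd|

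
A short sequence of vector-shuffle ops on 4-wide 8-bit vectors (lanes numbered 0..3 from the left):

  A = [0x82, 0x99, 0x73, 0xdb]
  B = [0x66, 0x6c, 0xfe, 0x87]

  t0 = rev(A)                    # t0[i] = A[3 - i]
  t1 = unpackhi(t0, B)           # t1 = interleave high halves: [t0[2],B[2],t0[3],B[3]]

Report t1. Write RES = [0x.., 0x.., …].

RES = [ 0x99  0xfe  0x82  0x87 ]

t0 = [0xdb, 0x73, 0x99, 0x82]
t1 = [0x99, 0xfe, 0x82, 0x87]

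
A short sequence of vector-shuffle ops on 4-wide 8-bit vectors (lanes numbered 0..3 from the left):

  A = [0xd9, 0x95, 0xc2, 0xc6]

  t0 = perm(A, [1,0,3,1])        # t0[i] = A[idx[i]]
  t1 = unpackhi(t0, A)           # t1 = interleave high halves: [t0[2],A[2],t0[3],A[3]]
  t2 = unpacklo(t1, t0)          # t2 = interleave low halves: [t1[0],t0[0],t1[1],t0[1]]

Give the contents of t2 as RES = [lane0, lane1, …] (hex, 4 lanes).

t0 = [0x95, 0xd9, 0xc6, 0x95]
t1 = [0xc6, 0xc2, 0x95, 0xc6]
t2 = [0xc6, 0x95, 0xc2, 0xd9]

RES = [0xc6, 0x95, 0xc2, 0xd9]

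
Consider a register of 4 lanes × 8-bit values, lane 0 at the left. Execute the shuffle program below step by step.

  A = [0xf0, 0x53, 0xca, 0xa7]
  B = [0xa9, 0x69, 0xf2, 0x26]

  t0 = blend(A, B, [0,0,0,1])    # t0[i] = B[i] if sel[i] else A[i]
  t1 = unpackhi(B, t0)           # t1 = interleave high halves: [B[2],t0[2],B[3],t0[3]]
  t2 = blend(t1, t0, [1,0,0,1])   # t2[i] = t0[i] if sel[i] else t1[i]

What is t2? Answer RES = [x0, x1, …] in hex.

t0 = [0xf0, 0x53, 0xca, 0x26]
t1 = [0xf2, 0xca, 0x26, 0x26]
t2 = [0xf0, 0xca, 0x26, 0x26]

RES = [ 0xf0  0xca  0x26  0x26 ]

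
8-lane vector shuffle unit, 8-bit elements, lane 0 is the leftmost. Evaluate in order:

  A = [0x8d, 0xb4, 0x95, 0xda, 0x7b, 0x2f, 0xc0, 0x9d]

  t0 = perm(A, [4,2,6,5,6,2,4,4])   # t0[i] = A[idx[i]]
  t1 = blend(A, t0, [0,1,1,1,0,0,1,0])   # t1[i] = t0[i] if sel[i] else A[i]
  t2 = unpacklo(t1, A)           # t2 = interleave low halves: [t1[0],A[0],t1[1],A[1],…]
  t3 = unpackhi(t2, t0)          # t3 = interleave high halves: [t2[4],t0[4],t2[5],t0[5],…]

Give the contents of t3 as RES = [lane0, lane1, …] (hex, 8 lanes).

RES = [0xc0, 0xc0, 0x95, 0x95, 0x2f, 0x7b, 0xda, 0x7b]

→ t0 |7b|95|c0|2f|c0|95|7b|7b|
→ t1 |8d|95|c0|2f|7b|2f|7b|9d|
→ t2 |8d|8d|95|b4|c0|95|2f|da|
→ t3 |c0|c0|95|95|2f|7b|da|7b|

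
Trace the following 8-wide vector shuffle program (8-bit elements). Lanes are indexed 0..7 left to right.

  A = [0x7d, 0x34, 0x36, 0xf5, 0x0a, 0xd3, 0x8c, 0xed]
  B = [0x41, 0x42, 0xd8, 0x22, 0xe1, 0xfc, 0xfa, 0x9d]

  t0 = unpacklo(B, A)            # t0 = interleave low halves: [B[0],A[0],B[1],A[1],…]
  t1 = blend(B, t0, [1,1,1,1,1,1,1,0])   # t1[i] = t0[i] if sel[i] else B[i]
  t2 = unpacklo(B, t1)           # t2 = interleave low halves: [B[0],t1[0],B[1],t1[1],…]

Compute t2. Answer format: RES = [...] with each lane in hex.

RES = [0x41, 0x41, 0x42, 0x7d, 0xd8, 0x42, 0x22, 0x34]

→ t0 |41|7d|42|34|d8|36|22|f5|
→ t1 |41|7d|42|34|d8|36|22|9d|
→ t2 |41|41|42|7d|d8|42|22|34|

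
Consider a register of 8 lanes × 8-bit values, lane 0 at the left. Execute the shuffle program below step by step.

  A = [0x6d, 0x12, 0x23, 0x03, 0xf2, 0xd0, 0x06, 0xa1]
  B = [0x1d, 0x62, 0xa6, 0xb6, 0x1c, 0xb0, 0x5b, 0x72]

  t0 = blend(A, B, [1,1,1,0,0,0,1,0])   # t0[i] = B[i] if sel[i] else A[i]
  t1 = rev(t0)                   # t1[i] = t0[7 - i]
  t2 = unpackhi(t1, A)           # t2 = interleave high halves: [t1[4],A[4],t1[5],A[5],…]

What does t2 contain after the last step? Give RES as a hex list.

  t0: 1d 62 a6 03 f2 d0 5b a1
  t1: a1 5b d0 f2 03 a6 62 1d
  t2: 03 f2 a6 d0 62 06 1d a1

RES = [0x03, 0xf2, 0xa6, 0xd0, 0x62, 0x06, 0x1d, 0xa1]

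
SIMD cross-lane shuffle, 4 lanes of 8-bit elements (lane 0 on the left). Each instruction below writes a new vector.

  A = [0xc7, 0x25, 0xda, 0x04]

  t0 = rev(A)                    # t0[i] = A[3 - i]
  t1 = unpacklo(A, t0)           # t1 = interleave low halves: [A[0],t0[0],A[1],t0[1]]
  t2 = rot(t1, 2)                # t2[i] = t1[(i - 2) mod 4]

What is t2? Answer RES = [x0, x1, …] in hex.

t0 = [0x04, 0xda, 0x25, 0xc7]
t1 = [0xc7, 0x04, 0x25, 0xda]
t2 = [0x25, 0xda, 0xc7, 0x04]

RES = [ 0x25  0xda  0xc7  0x04 ]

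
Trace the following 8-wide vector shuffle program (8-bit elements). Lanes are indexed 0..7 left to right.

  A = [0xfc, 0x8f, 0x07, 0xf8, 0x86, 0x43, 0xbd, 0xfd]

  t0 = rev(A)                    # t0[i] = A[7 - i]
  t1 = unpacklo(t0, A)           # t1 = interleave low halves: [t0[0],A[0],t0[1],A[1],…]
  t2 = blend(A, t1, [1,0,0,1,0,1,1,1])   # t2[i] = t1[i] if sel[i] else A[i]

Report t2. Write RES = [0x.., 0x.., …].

RES = [0xfd, 0x8f, 0x07, 0x8f, 0x86, 0x07, 0x86, 0xf8]

  t0: fd bd 43 86 f8 07 8f fc
  t1: fd fc bd 8f 43 07 86 f8
  t2: fd 8f 07 8f 86 07 86 f8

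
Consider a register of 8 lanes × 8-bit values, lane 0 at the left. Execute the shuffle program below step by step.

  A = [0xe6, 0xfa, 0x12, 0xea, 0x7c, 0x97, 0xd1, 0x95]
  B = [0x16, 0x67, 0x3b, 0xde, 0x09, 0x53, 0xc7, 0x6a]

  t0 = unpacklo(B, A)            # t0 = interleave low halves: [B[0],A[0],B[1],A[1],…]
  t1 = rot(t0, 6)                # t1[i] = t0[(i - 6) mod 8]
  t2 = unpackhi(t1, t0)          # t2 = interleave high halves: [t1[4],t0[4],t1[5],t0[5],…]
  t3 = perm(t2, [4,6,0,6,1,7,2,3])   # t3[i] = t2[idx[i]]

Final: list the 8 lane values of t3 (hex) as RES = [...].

→ t0 |16|e6|67|fa|3b|12|de|ea|
→ t1 |67|fa|3b|12|de|ea|16|e6|
→ t2 |de|3b|ea|12|16|de|e6|ea|
→ t3 |16|e6|de|e6|3b|ea|ea|12|

RES = [ 0x16  0xe6  0xde  0xe6  0x3b  0xea  0xea  0x12 ]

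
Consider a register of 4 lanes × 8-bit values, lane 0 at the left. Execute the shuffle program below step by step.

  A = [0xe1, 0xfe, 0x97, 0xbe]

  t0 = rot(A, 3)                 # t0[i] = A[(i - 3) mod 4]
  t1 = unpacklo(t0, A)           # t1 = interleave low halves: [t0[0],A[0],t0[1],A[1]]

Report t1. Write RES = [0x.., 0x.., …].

RES = [ 0xfe  0xe1  0x97  0xfe ]

  t0: fe 97 be e1
  t1: fe e1 97 fe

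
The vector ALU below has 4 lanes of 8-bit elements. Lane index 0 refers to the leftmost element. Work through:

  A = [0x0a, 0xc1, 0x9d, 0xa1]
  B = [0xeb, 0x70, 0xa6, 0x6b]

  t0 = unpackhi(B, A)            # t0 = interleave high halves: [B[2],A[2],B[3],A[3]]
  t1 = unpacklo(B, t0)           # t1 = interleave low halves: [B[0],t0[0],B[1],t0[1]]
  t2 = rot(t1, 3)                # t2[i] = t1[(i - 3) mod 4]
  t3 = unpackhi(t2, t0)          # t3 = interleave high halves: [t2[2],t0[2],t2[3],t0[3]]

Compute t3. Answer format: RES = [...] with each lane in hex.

  t0: a6 9d 6b a1
  t1: eb a6 70 9d
  t2: a6 70 9d eb
  t3: 9d 6b eb a1

RES = [0x9d, 0x6b, 0xeb, 0xa1]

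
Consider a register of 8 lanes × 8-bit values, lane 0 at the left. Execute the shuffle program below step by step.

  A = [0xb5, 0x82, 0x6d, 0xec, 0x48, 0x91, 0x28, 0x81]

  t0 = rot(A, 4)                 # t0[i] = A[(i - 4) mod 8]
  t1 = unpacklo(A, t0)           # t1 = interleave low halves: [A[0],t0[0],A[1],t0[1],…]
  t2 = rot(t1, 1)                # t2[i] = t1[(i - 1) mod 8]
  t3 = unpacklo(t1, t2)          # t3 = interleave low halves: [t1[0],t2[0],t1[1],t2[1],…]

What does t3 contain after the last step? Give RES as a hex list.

→ t0 |48|91|28|81|b5|82|6d|ec|
→ t1 |b5|48|82|91|6d|28|ec|81|
→ t2 |81|b5|48|82|91|6d|28|ec|
→ t3 |b5|81|48|b5|82|48|91|82|

RES = [ 0xb5  0x81  0x48  0xb5  0x82  0x48  0x91  0x82 ]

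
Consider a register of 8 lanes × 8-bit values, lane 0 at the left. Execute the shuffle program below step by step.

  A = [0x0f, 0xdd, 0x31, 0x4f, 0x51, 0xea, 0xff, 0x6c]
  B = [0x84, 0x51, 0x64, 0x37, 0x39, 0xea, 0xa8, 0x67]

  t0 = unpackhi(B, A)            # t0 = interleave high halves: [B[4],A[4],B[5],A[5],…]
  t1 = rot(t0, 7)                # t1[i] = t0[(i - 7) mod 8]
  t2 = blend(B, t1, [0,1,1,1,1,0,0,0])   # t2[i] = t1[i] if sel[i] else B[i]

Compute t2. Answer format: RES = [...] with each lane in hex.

→ t0 |39|51|ea|ea|a8|ff|67|6c|
→ t1 |51|ea|ea|a8|ff|67|6c|39|
→ t2 |84|ea|ea|a8|ff|ea|a8|67|

RES = [ 0x84  0xea  0xea  0xa8  0xff  0xea  0xa8  0x67 ]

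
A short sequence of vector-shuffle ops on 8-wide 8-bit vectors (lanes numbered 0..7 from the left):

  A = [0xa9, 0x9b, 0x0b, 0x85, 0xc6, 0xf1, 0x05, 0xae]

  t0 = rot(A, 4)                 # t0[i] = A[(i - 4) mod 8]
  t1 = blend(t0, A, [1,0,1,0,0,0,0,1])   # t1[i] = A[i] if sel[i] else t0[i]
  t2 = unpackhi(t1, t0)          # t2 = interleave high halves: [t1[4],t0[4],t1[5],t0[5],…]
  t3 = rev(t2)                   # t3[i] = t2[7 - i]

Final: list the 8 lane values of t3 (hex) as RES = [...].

→ t0 |c6|f1|05|ae|a9|9b|0b|85|
→ t1 |a9|f1|0b|ae|a9|9b|0b|ae|
→ t2 |a9|a9|9b|9b|0b|0b|ae|85|
→ t3 |85|ae|0b|0b|9b|9b|a9|a9|

RES = [ 0x85  0xae  0x0b  0x0b  0x9b  0x9b  0xa9  0xa9 ]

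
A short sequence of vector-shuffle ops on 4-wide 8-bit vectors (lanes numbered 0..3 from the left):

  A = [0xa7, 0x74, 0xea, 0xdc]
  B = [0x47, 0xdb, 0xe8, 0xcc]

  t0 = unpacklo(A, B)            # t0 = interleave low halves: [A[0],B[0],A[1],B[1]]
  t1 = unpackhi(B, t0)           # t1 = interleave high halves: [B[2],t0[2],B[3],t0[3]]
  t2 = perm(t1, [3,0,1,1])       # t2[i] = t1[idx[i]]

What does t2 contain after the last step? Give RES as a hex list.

t0 = [0xa7, 0x47, 0x74, 0xdb]
t1 = [0xe8, 0x74, 0xcc, 0xdb]
t2 = [0xdb, 0xe8, 0x74, 0x74]

RES = [ 0xdb  0xe8  0x74  0x74 ]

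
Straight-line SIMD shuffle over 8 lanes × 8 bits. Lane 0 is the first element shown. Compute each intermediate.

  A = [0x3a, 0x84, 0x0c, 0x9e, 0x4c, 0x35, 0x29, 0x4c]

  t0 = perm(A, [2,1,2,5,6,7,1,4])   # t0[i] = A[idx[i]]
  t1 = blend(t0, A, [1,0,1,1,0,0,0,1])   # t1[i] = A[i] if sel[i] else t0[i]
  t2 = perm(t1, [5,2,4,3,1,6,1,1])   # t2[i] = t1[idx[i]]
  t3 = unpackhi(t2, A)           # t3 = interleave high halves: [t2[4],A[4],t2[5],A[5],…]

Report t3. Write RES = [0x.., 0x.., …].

RES = [ 0x84  0x4c  0x84  0x35  0x84  0x29  0x84  0x4c ]

→ t0 |0c|84|0c|35|29|4c|84|4c|
→ t1 |3a|84|0c|9e|29|4c|84|4c|
→ t2 |4c|0c|29|9e|84|84|84|84|
→ t3 |84|4c|84|35|84|29|84|4c|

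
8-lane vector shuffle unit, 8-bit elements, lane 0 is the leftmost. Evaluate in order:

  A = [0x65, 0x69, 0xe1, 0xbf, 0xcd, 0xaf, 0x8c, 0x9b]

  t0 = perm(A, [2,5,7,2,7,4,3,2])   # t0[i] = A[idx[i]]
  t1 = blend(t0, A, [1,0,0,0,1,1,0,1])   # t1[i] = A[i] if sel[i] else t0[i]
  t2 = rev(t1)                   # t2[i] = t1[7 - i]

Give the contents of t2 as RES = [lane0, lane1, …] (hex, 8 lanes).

RES = [0x9b, 0xbf, 0xaf, 0xcd, 0xe1, 0x9b, 0xaf, 0x65]

  t0: e1 af 9b e1 9b cd bf e1
  t1: 65 af 9b e1 cd af bf 9b
  t2: 9b bf af cd e1 9b af 65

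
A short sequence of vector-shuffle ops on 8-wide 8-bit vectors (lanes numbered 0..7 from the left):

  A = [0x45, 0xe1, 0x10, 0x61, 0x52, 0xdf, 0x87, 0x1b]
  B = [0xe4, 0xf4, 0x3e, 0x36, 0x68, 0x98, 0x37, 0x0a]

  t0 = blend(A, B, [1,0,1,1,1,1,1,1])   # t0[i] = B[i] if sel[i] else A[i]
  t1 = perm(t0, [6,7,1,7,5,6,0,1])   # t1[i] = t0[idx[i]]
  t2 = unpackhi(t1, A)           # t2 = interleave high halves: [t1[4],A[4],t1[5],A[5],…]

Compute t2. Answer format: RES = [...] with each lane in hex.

RES = [0x98, 0x52, 0x37, 0xdf, 0xe4, 0x87, 0xe1, 0x1b]

  t0: e4 e1 3e 36 68 98 37 0a
  t1: 37 0a e1 0a 98 37 e4 e1
  t2: 98 52 37 df e4 87 e1 1b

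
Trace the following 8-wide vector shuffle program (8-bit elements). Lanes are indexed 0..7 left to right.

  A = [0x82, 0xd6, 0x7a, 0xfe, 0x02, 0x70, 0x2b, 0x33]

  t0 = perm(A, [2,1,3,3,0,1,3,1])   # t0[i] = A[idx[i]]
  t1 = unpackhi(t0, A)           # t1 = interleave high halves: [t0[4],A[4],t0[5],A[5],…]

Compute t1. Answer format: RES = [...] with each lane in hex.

RES = [ 0x82  0x02  0xd6  0x70  0xfe  0x2b  0xd6  0x33 ]

  t0: 7a d6 fe fe 82 d6 fe d6
  t1: 82 02 d6 70 fe 2b d6 33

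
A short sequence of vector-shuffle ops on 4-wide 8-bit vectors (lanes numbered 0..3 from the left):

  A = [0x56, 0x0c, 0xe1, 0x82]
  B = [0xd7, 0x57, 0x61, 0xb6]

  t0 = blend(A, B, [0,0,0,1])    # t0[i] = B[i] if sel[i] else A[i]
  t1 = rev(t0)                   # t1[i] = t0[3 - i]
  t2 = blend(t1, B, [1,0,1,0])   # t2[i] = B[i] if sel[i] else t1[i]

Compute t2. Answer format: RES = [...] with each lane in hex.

  t0: 56 0c e1 b6
  t1: b6 e1 0c 56
  t2: d7 e1 61 56

RES = [0xd7, 0xe1, 0x61, 0x56]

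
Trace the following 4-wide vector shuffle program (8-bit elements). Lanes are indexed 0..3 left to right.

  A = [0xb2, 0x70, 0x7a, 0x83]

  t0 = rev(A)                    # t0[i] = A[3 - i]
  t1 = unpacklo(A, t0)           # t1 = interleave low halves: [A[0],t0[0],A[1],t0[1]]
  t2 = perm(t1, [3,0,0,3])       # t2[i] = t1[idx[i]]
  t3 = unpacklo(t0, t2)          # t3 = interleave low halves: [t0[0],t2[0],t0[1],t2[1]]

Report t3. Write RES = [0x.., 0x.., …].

RES = [0x83, 0x7a, 0x7a, 0xb2]

t0 = [0x83, 0x7a, 0x70, 0xb2]
t1 = [0xb2, 0x83, 0x70, 0x7a]
t2 = [0x7a, 0xb2, 0xb2, 0x7a]
t3 = [0x83, 0x7a, 0x7a, 0xb2]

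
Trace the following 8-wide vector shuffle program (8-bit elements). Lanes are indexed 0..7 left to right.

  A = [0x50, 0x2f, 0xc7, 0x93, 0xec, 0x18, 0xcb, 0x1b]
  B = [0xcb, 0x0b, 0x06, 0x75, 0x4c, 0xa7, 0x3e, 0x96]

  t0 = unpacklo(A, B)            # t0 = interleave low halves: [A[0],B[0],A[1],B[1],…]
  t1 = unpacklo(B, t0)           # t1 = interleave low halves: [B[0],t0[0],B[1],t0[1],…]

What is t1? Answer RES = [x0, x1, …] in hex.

RES = [ 0xcb  0x50  0x0b  0xcb  0x06  0x2f  0x75  0x0b ]

→ t0 |50|cb|2f|0b|c7|06|93|75|
→ t1 |cb|50|0b|cb|06|2f|75|0b|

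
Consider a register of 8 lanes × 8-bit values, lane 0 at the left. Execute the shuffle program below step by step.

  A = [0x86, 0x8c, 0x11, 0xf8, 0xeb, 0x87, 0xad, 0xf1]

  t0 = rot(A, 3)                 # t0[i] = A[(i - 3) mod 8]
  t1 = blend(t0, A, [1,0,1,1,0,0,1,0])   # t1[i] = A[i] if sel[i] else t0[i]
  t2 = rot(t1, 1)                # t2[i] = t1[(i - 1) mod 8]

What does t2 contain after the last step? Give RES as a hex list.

t0 = [0x87, 0xad, 0xf1, 0x86, 0x8c, 0x11, 0xf8, 0xeb]
t1 = [0x86, 0xad, 0x11, 0xf8, 0x8c, 0x11, 0xad, 0xeb]
t2 = [0xeb, 0x86, 0xad, 0x11, 0xf8, 0x8c, 0x11, 0xad]

RES = [ 0xeb  0x86  0xad  0x11  0xf8  0x8c  0x11  0xad ]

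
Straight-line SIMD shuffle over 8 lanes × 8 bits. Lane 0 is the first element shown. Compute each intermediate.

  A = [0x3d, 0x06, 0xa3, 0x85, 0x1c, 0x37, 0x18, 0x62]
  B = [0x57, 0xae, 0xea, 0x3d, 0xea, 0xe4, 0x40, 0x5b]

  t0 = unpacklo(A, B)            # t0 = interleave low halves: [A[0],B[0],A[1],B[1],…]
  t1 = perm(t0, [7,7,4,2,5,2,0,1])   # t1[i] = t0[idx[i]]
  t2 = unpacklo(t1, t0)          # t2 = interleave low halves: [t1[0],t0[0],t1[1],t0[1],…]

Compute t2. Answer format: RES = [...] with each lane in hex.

→ t0 |3d|57|06|ae|a3|ea|85|3d|
→ t1 |3d|3d|a3|06|ea|06|3d|57|
→ t2 |3d|3d|3d|57|a3|06|06|ae|

RES = [0x3d, 0x3d, 0x3d, 0x57, 0xa3, 0x06, 0x06, 0xae]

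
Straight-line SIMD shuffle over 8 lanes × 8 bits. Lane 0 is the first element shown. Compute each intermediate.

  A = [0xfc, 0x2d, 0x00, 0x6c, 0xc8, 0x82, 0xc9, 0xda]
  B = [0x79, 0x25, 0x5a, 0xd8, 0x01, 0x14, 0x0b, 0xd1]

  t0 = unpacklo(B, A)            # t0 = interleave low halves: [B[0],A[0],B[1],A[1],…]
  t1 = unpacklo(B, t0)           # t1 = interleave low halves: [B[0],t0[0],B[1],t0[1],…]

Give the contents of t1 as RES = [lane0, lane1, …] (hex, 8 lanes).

→ t0 |79|fc|25|2d|5a|00|d8|6c|
→ t1 |79|79|25|fc|5a|25|d8|2d|

RES = [ 0x79  0x79  0x25  0xfc  0x5a  0x25  0xd8  0x2d ]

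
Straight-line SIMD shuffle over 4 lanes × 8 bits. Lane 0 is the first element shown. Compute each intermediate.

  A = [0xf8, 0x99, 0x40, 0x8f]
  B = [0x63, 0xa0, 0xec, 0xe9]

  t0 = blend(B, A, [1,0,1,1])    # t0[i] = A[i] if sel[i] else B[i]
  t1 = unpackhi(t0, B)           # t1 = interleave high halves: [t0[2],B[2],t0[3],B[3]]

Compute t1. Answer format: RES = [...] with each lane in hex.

RES = [0x40, 0xec, 0x8f, 0xe9]

t0 = [0xf8, 0xa0, 0x40, 0x8f]
t1 = [0x40, 0xec, 0x8f, 0xe9]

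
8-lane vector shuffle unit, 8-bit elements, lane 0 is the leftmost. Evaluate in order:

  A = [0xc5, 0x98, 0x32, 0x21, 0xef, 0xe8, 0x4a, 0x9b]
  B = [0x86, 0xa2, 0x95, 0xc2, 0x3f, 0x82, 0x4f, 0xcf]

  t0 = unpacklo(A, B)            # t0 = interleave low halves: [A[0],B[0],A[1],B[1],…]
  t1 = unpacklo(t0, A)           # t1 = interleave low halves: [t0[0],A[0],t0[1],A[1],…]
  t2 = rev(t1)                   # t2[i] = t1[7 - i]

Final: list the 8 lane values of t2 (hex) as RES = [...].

t0 = [0xc5, 0x86, 0x98, 0xa2, 0x32, 0x95, 0x21, 0xc2]
t1 = [0xc5, 0xc5, 0x86, 0x98, 0x98, 0x32, 0xa2, 0x21]
t2 = [0x21, 0xa2, 0x32, 0x98, 0x98, 0x86, 0xc5, 0xc5]

RES = [0x21, 0xa2, 0x32, 0x98, 0x98, 0x86, 0xc5, 0xc5]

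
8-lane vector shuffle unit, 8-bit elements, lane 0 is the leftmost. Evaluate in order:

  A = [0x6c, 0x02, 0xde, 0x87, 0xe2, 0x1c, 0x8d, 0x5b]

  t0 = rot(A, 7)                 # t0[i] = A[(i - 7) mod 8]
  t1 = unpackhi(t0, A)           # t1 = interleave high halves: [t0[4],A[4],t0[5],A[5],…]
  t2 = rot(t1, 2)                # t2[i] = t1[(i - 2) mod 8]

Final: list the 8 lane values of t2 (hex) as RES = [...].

RES = [ 0x6c  0x5b  0x1c  0xe2  0x8d  0x1c  0x5b  0x8d ]

t0 = [0x02, 0xde, 0x87, 0xe2, 0x1c, 0x8d, 0x5b, 0x6c]
t1 = [0x1c, 0xe2, 0x8d, 0x1c, 0x5b, 0x8d, 0x6c, 0x5b]
t2 = [0x6c, 0x5b, 0x1c, 0xe2, 0x8d, 0x1c, 0x5b, 0x8d]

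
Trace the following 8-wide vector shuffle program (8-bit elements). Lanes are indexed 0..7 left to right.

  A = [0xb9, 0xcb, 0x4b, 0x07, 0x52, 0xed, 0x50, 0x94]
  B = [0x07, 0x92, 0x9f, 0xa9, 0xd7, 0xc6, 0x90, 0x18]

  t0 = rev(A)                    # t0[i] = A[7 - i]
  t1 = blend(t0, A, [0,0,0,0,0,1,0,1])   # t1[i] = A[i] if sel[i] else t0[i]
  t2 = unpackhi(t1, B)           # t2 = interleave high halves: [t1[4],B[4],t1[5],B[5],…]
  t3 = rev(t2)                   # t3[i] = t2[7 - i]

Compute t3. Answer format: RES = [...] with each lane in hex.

t0 = [0x94, 0x50, 0xed, 0x52, 0x07, 0x4b, 0xcb, 0xb9]
t1 = [0x94, 0x50, 0xed, 0x52, 0x07, 0xed, 0xcb, 0x94]
t2 = [0x07, 0xd7, 0xed, 0xc6, 0xcb, 0x90, 0x94, 0x18]
t3 = [0x18, 0x94, 0x90, 0xcb, 0xc6, 0xed, 0xd7, 0x07]

RES = [0x18, 0x94, 0x90, 0xcb, 0xc6, 0xed, 0xd7, 0x07]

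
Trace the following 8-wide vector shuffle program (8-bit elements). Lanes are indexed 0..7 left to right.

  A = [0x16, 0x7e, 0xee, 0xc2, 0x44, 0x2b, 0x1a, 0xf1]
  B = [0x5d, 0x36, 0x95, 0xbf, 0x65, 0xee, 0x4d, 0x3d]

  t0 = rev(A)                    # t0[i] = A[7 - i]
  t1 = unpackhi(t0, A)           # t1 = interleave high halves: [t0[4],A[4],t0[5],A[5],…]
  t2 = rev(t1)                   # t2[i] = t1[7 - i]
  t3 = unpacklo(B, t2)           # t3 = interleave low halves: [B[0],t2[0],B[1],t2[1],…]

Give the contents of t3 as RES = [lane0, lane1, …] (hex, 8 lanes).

  t0: f1 1a 2b 44 c2 ee 7e 16
  t1: c2 44 ee 2b 7e 1a 16 f1
  t2: f1 16 1a 7e 2b ee 44 c2
  t3: 5d f1 36 16 95 1a bf 7e

RES = [ 0x5d  0xf1  0x36  0x16  0x95  0x1a  0xbf  0x7e ]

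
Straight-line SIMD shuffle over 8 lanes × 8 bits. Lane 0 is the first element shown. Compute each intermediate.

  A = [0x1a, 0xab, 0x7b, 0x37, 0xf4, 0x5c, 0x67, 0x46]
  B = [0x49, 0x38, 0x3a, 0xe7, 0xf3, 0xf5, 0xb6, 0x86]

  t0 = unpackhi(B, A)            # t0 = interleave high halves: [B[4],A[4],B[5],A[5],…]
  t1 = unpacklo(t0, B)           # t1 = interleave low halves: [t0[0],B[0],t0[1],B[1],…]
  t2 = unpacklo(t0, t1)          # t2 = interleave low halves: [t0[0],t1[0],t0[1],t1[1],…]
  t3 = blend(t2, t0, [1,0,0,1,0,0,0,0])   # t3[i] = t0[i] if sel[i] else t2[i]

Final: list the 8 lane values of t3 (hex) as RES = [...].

t0 = [0xf3, 0xf4, 0xf5, 0x5c, 0xb6, 0x67, 0x86, 0x46]
t1 = [0xf3, 0x49, 0xf4, 0x38, 0xf5, 0x3a, 0x5c, 0xe7]
t2 = [0xf3, 0xf3, 0xf4, 0x49, 0xf5, 0xf4, 0x5c, 0x38]
t3 = [0xf3, 0xf3, 0xf4, 0x5c, 0xf5, 0xf4, 0x5c, 0x38]

RES = [ 0xf3  0xf3  0xf4  0x5c  0xf5  0xf4  0x5c  0x38 ]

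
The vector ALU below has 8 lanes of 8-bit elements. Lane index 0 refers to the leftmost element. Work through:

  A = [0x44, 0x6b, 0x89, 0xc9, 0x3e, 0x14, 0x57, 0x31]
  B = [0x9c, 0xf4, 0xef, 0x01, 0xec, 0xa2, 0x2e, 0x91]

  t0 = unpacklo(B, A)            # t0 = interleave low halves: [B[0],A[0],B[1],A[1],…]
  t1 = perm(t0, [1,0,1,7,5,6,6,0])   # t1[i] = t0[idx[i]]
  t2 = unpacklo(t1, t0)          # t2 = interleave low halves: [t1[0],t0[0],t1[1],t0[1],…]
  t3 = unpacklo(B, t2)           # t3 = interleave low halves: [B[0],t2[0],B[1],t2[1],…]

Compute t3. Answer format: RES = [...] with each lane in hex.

t0 = [0x9c, 0x44, 0xf4, 0x6b, 0xef, 0x89, 0x01, 0xc9]
t1 = [0x44, 0x9c, 0x44, 0xc9, 0x89, 0x01, 0x01, 0x9c]
t2 = [0x44, 0x9c, 0x9c, 0x44, 0x44, 0xf4, 0xc9, 0x6b]
t3 = [0x9c, 0x44, 0xf4, 0x9c, 0xef, 0x9c, 0x01, 0x44]

RES = [ 0x9c  0x44  0xf4  0x9c  0xef  0x9c  0x01  0x44 ]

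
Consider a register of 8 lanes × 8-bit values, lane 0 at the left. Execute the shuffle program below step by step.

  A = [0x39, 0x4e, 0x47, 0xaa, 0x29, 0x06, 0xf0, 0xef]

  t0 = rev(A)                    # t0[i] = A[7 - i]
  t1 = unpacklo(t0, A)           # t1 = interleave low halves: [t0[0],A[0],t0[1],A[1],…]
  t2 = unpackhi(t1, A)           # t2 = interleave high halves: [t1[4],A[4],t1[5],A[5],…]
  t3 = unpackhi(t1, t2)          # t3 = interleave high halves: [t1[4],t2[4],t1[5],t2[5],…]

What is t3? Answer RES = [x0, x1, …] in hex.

  t0: ef f0 06 29 aa 47 4e 39
  t1: ef 39 f0 4e 06 47 29 aa
  t2: 06 29 47 06 29 f0 aa ef
  t3: 06 29 47 f0 29 aa aa ef

RES = [ 0x06  0x29  0x47  0xf0  0x29  0xaa  0xaa  0xef ]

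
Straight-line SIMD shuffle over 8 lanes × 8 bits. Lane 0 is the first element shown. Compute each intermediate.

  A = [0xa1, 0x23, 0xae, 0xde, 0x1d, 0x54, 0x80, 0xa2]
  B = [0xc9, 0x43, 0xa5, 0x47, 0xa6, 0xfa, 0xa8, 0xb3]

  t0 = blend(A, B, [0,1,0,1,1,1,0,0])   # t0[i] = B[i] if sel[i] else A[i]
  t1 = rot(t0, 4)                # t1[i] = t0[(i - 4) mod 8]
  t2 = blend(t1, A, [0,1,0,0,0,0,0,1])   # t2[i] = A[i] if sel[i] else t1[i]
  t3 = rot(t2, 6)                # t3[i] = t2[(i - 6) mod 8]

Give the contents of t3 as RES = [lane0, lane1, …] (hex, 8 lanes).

RES = [ 0x80  0xa2  0xa1  0x43  0xae  0xa2  0xa6  0x23 ]

  t0: a1 43 ae 47 a6 fa 80 a2
  t1: a6 fa 80 a2 a1 43 ae 47
  t2: a6 23 80 a2 a1 43 ae a2
  t3: 80 a2 a1 43 ae a2 a6 23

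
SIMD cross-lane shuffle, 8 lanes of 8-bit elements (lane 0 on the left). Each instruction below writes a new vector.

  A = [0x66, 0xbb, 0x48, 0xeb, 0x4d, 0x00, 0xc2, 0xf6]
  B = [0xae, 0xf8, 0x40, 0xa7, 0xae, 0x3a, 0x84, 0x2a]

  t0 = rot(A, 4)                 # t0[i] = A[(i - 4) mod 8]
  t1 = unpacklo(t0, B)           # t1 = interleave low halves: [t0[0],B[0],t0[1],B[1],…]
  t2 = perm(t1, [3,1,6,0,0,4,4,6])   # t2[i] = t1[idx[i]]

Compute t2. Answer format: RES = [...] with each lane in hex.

RES = [0xf8, 0xae, 0xf6, 0x4d, 0x4d, 0xc2, 0xc2, 0xf6]

  t0: 4d 00 c2 f6 66 bb 48 eb
  t1: 4d ae 00 f8 c2 40 f6 a7
  t2: f8 ae f6 4d 4d c2 c2 f6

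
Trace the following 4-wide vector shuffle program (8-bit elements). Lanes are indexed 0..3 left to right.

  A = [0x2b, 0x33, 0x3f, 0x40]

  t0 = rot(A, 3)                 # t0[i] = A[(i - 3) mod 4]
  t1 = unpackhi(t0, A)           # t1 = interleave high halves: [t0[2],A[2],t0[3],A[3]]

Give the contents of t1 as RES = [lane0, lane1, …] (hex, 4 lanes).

RES = [0x40, 0x3f, 0x2b, 0x40]

→ t0 |33|3f|40|2b|
→ t1 |40|3f|2b|40|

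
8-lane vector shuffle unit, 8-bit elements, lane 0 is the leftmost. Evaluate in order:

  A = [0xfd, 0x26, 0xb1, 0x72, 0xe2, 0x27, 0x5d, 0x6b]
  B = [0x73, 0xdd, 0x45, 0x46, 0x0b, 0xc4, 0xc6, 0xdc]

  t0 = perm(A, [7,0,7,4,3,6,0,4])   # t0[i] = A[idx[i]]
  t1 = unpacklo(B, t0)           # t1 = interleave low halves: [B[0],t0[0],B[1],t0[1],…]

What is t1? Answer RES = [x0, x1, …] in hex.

t0 = [0x6b, 0xfd, 0x6b, 0xe2, 0x72, 0x5d, 0xfd, 0xe2]
t1 = [0x73, 0x6b, 0xdd, 0xfd, 0x45, 0x6b, 0x46, 0xe2]

RES = [ 0x73  0x6b  0xdd  0xfd  0x45  0x6b  0x46  0xe2 ]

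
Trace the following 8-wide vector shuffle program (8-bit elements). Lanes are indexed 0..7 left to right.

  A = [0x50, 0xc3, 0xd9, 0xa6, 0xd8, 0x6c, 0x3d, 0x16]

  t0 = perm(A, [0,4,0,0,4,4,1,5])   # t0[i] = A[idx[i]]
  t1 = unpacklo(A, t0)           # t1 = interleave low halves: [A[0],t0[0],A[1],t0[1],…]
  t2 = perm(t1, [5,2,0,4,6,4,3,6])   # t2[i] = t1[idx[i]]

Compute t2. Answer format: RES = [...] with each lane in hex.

RES = [ 0x50  0xc3  0x50  0xd9  0xa6  0xd9  0xd8  0xa6 ]

→ t0 |50|d8|50|50|d8|d8|c3|6c|
→ t1 |50|50|c3|d8|d9|50|a6|50|
→ t2 |50|c3|50|d9|a6|d9|d8|a6|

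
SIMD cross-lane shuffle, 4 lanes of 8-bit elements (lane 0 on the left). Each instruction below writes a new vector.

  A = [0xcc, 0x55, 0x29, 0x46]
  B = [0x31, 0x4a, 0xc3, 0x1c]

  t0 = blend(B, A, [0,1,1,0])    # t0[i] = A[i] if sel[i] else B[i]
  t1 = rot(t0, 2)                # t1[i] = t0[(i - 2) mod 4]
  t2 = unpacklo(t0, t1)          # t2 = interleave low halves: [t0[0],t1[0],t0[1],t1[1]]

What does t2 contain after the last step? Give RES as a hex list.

  t0: 31 55 29 1c
  t1: 29 1c 31 55
  t2: 31 29 55 1c

RES = [ 0x31  0x29  0x55  0x1c ]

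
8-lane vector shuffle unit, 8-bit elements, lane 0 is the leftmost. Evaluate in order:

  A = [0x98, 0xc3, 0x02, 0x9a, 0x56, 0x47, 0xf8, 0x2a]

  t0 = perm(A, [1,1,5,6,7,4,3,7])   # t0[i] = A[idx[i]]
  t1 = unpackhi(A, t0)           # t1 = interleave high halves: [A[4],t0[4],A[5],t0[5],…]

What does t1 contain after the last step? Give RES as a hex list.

  t0: c3 c3 47 f8 2a 56 9a 2a
  t1: 56 2a 47 56 f8 9a 2a 2a

RES = [ 0x56  0x2a  0x47  0x56  0xf8  0x9a  0x2a  0x2a ]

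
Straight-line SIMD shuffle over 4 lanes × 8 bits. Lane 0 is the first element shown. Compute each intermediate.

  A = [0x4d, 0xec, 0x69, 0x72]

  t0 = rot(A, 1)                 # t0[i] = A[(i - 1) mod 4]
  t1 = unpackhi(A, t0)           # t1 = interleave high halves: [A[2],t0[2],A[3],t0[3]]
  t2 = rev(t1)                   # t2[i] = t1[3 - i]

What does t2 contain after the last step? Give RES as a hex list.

RES = [ 0x69  0x72  0xec  0x69 ]

  t0: 72 4d ec 69
  t1: 69 ec 72 69
  t2: 69 72 ec 69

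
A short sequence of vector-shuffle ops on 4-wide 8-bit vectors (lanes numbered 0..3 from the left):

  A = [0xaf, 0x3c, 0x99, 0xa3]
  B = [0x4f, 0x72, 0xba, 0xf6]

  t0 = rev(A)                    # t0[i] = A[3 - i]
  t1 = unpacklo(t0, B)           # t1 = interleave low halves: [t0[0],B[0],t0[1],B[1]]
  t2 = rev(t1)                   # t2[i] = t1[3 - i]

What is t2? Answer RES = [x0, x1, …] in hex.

RES = [0x72, 0x99, 0x4f, 0xa3]

→ t0 |a3|99|3c|af|
→ t1 |a3|4f|99|72|
→ t2 |72|99|4f|a3|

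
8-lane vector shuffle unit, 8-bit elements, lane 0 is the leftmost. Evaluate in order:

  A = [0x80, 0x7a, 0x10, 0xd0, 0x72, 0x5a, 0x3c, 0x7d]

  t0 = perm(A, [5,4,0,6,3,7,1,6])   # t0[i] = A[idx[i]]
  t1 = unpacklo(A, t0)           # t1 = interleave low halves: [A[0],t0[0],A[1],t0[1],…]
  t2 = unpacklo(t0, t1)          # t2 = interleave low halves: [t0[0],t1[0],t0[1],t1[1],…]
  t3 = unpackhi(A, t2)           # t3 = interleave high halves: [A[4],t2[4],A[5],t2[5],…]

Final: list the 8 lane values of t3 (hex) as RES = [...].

  t0: 5a 72 80 3c d0 7d 7a 3c
  t1: 80 5a 7a 72 10 80 d0 3c
  t2: 5a 80 72 5a 80 7a 3c 72
  t3: 72 80 5a 7a 3c 3c 7d 72

RES = [ 0x72  0x80  0x5a  0x7a  0x3c  0x3c  0x7d  0x72 ]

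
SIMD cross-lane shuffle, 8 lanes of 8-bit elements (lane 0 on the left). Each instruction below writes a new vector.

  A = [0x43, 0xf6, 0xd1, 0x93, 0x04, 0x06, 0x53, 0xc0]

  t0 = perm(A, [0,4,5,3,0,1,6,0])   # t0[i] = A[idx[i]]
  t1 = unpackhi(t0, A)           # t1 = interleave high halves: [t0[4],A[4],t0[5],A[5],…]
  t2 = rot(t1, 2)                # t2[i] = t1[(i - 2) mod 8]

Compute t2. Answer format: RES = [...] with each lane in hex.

RES = [0x43, 0xc0, 0x43, 0x04, 0xf6, 0x06, 0x53, 0x53]

→ t0 |43|04|06|93|43|f6|53|43|
→ t1 |43|04|f6|06|53|53|43|c0|
→ t2 |43|c0|43|04|f6|06|53|53|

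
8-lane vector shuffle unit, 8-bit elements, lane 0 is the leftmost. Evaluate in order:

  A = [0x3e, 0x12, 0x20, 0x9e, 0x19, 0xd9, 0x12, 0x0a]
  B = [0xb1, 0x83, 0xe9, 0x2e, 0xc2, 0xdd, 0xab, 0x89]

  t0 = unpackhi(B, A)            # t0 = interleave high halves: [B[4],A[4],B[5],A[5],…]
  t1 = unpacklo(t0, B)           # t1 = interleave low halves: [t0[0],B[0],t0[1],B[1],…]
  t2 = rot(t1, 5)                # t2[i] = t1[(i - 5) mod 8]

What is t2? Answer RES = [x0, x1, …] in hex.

RES = [0x83, 0xdd, 0xe9, 0xd9, 0x2e, 0xc2, 0xb1, 0x19]

  t0: c2 19 dd d9 ab 12 89 0a
  t1: c2 b1 19 83 dd e9 d9 2e
  t2: 83 dd e9 d9 2e c2 b1 19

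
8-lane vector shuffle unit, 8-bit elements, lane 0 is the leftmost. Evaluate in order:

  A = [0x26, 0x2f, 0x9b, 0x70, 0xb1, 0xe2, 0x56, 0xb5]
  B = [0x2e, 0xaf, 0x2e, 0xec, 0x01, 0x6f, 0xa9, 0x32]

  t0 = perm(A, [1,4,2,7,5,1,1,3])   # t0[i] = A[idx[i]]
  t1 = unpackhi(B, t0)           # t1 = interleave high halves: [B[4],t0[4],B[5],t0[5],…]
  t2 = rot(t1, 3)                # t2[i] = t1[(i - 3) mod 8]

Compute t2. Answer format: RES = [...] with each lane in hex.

RES = [ 0x2f  0x32  0x70  0x01  0xe2  0x6f  0x2f  0xa9 ]

t0 = [0x2f, 0xb1, 0x9b, 0xb5, 0xe2, 0x2f, 0x2f, 0x70]
t1 = [0x01, 0xe2, 0x6f, 0x2f, 0xa9, 0x2f, 0x32, 0x70]
t2 = [0x2f, 0x32, 0x70, 0x01, 0xe2, 0x6f, 0x2f, 0xa9]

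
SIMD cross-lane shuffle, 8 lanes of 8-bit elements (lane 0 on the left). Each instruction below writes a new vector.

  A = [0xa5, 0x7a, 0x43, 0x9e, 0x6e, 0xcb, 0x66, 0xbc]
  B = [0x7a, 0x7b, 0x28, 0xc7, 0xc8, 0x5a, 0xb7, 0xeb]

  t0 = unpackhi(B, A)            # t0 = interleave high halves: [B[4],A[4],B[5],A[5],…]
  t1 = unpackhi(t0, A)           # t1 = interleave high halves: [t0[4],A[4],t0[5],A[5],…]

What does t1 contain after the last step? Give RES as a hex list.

→ t0 |c8|6e|5a|cb|b7|66|eb|bc|
→ t1 |b7|6e|66|cb|eb|66|bc|bc|

RES = [0xb7, 0x6e, 0x66, 0xcb, 0xeb, 0x66, 0xbc, 0xbc]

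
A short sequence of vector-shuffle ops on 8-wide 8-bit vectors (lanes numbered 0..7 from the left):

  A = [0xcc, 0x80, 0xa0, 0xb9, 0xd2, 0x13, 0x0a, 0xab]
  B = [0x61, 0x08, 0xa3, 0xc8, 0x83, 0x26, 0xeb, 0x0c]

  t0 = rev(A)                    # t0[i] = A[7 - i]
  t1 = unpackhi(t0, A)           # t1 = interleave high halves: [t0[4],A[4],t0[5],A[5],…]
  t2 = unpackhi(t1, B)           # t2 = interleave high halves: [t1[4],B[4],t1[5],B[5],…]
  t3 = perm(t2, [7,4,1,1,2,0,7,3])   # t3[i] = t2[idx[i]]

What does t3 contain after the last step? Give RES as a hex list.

RES = [ 0x0c  0xcc  0x83  0x83  0x0a  0x80  0x0c  0x26 ]

  t0: ab 0a 13 d2 b9 a0 80 cc
  t1: b9 d2 a0 13 80 0a cc ab
  t2: 80 83 0a 26 cc eb ab 0c
  t3: 0c cc 83 83 0a 80 0c 26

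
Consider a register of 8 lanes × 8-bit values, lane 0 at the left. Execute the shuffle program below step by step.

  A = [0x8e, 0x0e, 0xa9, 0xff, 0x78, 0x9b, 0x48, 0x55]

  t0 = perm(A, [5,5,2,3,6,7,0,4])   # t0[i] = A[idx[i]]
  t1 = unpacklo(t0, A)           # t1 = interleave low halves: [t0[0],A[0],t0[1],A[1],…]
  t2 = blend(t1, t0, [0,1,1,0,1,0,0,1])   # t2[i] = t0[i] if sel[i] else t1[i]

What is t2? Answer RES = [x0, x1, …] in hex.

  t0: 9b 9b a9 ff 48 55 8e 78
  t1: 9b 8e 9b 0e a9 a9 ff ff
  t2: 9b 9b a9 0e 48 a9 ff 78

RES = [0x9b, 0x9b, 0xa9, 0x0e, 0x48, 0xa9, 0xff, 0x78]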